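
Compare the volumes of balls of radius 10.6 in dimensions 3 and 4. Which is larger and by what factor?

V_3(10.6) ≈ 4988.92, V_4(10.6) ≈ 62300.7. The 4-ball is larger by a factor of 12.49.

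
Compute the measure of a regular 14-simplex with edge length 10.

For a regular n-simplex with edge a, V = (a^n / n!)·√((n+1)/2^n). With a=10, n=14: V ≈ 34.7078.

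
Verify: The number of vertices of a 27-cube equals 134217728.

True. The 27-cube has 2^27 = 134217728 vertices.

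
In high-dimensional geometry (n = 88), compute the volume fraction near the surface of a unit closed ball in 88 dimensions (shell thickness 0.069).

1 - (1-0.069)^88 ≈ 0.998148 ≈ 99.81%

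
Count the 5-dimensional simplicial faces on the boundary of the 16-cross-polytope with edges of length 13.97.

f_5(16-orthoplex) = 2^6 · (16 choose 6) = 512512.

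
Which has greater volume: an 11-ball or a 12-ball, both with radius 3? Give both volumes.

V_11(3) ≈ 333763. V_12(3) ≈ 709613. The 12-ball is larger.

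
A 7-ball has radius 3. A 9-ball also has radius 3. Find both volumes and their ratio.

V_7(3) ≈ 10333.1. V_9(3) ≈ 64924.6. Ratio V_7/V_9 ≈ 0.1592.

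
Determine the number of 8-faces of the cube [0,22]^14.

Choose 8 of 14 axes to span the face (C(14,8) = 3003 ways), then fix each of the remaining 6 coordinates at one of its two extreme values (2^6 = 64 ways): 3003·64 = 192192.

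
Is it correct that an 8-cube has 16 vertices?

False. The 8-cube has 2^8 = 256 vertices.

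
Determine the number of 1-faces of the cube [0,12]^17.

An n-cube has C(n,k)·2^(n-k) k-faces. Here C(17,1)·2^16 = 17·65536 = 1114112.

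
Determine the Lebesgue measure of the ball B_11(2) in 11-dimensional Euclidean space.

V_11(2) = π^(11/2) · (2)^11 / Γ(11/2 + 1) = 131072·π^5/10395 ≈ 3858.64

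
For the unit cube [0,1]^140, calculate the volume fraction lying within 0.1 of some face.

The inner cube has side 1-2·0.1 = 0.8 and volume (0.8)^140 ≈ 2.708e-14, so the shell holds 1 - 2.708e-14 of the volume.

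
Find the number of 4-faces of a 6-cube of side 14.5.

Choose 4 of 6 axes to span the face (C(6,4) = 15 ways), then fix each of the remaining 2 coordinates at one of its two extreme values (2^2 = 4 ways): 15·4 = 60.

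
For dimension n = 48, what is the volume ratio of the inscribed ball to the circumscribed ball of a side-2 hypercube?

The radii are 2/2 and 2√48/2, so the volume ratio is (1/√48)^48 = 48^{-48/2} ≈ 4.469e-41.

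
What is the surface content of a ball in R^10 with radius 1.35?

|∂B_10(1.35)| ≈ 379.815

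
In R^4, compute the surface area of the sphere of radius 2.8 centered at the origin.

S = n·V_n(r)/r = 4·V_4(2.8)/2.8 (volume-to-surface relation), giving 433.315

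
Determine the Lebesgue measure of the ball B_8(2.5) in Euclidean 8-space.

Volume = π^{8/2}·(2.5)^8/Γ(5) = 390625·π^4/6144 ≈ 6193.1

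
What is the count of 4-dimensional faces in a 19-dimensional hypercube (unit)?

Choose 4 of 19 axes to span the face (C(19,4) = 3876 ways), then fix each of the remaining 15 coordinates at one of its two extreme values (2^15 = 32768 ways): 3876·32768 = 127008768.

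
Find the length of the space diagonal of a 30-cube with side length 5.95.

||(5.95,5.95,...,5.95)|| = √(30)·5.95 ≈ 32.5895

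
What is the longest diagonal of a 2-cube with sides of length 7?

The space diagonal of an n-cube of side s is s√n. Here 7·√2 ≈ 9.89949.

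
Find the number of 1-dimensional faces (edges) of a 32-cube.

Each of the 2^32 = 4294967296 vertices has degree 32; total edges = 32·2^32/2 = 68719476736.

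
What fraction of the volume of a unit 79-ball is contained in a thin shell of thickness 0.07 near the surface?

1 - (1-0.07)^79 ≈ 0.996763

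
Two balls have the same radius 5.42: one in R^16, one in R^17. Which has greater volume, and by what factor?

V_16(5.42) ≈ 1.30517e+11, V_17(5.42) ≈ 4.23788e+11. The 17-ball is larger by a factor of 3.247.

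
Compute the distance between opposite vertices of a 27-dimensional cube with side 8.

||(8,8,...,8)|| = √(27)·8 ≈ 41.5692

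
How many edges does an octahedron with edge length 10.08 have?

Each 1-face is the convex hull of 2 vertices, one chosen as ±e_i from each of 2 distinct axes: 2^2·C(3,2) = 12.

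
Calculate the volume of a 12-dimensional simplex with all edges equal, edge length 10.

For a regular n-simplex with edge a, V = (a^n / n!)·√((n+1)/2^n). With a=10, n=12: V ≈ 117.613.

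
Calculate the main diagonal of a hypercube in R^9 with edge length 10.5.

||(10.5,10.5,...,10.5)|| = √(9)·10.5 = 31.5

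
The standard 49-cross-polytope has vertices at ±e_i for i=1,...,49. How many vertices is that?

The 49-dimensional cross-polytope has 2n = 2·49 = 98 vertices.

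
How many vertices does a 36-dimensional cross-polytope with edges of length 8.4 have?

The 36-dimensional cross-polytope has 2n = 2·36 = 72 vertices.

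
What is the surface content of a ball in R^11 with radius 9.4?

The surface area of an n-ball is 2π^(n/2) r^(n-1) / Γ(n/2). For n=11, r=9.4: 1.11629e+11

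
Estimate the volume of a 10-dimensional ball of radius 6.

V = 2519424·π^5/5 ≈ 1.54199e+08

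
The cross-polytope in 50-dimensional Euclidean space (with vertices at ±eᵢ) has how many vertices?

The 50-dimensional cross-polytope has 2n = 2·50 = 100 vertices.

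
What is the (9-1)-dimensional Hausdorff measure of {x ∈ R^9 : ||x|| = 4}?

|∂B_9(4)| = 2097152·π^4/105 ≈ 1.94554e+06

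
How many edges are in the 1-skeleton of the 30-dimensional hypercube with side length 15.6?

An n-cube has n·2^(n-1) edges. With n = 30: 30·536870912 = 16106127360.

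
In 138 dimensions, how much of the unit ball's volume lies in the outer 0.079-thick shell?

1 - (1-0.079)^138 ≈ 0.999988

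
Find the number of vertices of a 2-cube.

Each vertex is a binary string of length 2, so there are 2^2 = 4.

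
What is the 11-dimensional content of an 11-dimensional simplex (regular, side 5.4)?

V_11 = √(12) · 5.4^11 / (11! · 2^(11/2)) ≈ 0.218324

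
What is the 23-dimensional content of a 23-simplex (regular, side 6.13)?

For a regular n-simplex with edge a, V = (a^n / n!)·√((n+1)/2^n). With a=6.13, n=23: V ≈ 8.45974e-08.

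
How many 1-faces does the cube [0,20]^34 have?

The 34-cube has n·2^(n-1) = 34·2^33 = 34·8589934592 = 292057776128 edges.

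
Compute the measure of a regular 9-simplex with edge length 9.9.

V = (9.9^9 / 9!) · √((9+1) / 2^9) ≈ 351.819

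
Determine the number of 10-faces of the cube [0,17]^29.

Choose 10 of 29 axes to span the face (C(29,10) = 20030010 ways), then fix each of the remaining 19 coordinates at one of its two extreme values (2^19 = 524288 ways): 20030010·524288 = 10501493882880.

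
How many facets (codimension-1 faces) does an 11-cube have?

f_10(11-cube) = (11 choose 10) · 2^1 = 22.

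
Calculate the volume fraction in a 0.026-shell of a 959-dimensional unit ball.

V(inner)/V(outer) = ((1-0.026)/1)^959 ≈ 1.067e-11, so the shell fraction is 1 - 1.067e-11.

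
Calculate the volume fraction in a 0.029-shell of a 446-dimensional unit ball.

Shell fraction = 1 - (1-0.029)^446 ≈ 0.9999980058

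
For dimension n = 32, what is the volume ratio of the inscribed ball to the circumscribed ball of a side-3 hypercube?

V_in/V_out = n^(-n/2) = 32^(-32/2) ≈ 8.27181e-25.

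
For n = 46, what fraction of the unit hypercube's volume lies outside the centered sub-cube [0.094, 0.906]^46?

1 - (1 - 2·0.094)^46 = 1 - 0.812^46 ≈ 0.999931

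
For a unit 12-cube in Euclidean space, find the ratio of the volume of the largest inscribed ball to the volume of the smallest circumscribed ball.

Volume scales as r^n, and r_in/r_out = 1/√12, giving (1/√12)^12 ≈ 3.34898e-07.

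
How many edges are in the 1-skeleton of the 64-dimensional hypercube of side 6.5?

Each of the 2^64 = 18446744073709551616 vertices has degree 64; total edges = 64·2^64/2 = 590295810358705651712.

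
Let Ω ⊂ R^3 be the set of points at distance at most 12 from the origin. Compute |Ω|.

Volume = π^{3/2}·(12)^3/Γ(5/2) = 2304·π ≈ 7238.23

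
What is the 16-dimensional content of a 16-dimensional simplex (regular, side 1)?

V = (1^16 / 16!) · √((16+1) / 2^16) ≈ 7.69777e-16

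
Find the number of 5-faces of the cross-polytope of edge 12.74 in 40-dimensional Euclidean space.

Number of 5-faces = 2^(5+1) · C(40,5+1) = 64 · 3838380 = 245656320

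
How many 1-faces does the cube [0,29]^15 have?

Number of 1-faces = C(15,1)·2^(15-1) = 15·16384 = 245760.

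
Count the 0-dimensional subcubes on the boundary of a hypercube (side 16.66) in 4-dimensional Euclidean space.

f_0(4-cube) = (4 choose 0) · 2^4 = 16.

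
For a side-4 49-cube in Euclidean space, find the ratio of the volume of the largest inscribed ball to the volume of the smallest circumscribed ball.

Volume scales as r^n, and r_in/r_out = 1/√49, giving (1/√49)^49 ≈ 3.89221e-42.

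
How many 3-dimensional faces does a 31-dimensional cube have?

An n-cube has C(n,k)·2^(n-k) k-faces. Here C(31,3)·2^28 = 4495·268435456 = 1206617374720.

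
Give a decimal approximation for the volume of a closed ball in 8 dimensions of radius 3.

Volume = π^{8/2}·(3)^8/Γ(5) = 2187·π^4/8 ≈ 26629.2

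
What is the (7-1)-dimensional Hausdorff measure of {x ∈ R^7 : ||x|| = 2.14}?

S_7(2.14) = 2·π^(7/2)·(2.14)^6 / Γ(7/2) ≈ 3176.59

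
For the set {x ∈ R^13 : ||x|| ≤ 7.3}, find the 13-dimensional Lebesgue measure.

V_13(7.3) = π^(13/2) · (7.3)^13 / Γ(13/2 + 1) ≈ 1.52243e+11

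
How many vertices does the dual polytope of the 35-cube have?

The vertices are ±e_1, ..., ±e_35, so there are 2·35 = 70.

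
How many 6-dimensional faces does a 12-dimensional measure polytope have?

An n-cube has C(n,k)·2^(n-k) k-faces. Here C(12,6)·2^6 = 924·64 = 59136.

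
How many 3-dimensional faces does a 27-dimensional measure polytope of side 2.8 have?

Choose 3 of 27 axes to span the face (C(27,3) = 2925 ways), then fix each of the remaining 24 coordinates at one of its two extreme values (2^24 = 16777216 ways): 2925·16777216 = 49073356800.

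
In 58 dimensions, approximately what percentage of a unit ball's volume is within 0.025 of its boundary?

1 - (1-0.025)^58 ≈ 0.769714 ≈ 76.97%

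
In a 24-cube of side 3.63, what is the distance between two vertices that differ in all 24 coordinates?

The space diagonal of an n-cube of side s is s√n. Here 3.63·√24 ≈ 17.7833.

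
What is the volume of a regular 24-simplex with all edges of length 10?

V = (10^24 / 24!) · √((24+1) / 2^24) ≈ 0.00196745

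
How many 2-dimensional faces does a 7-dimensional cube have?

f_2(7-cube) = (7 choose 2) · 2^5 = 672.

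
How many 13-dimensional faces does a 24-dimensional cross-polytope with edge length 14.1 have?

f_13(24-orthoplex) = 2^14 · (24 choose 14) = 32133218304.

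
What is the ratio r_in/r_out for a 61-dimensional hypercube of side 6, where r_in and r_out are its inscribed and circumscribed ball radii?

r_in / r_out = (6/2) / (6√61/2) = 1/√61 ≈ 0.128037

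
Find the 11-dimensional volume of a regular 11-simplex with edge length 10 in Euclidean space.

For a regular n-simplex with edge a, V = (a^n / n!)·√((n+1)/2^n). With a=10, n=11: V ≈ 191.765.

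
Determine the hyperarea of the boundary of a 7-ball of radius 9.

|∂B_7(9)| = 2834352·π^3/5 ≈ 1.75765e+07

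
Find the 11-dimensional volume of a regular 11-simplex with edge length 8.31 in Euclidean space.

V = (8.31^11 / 11!) · √((11+1) / 2^11) ≈ 25.0254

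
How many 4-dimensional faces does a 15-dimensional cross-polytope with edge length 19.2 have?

f_4(15-orthoplex) = 2^5 · (15 choose 5) = 96096.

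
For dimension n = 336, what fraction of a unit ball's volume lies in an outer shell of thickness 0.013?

1 - (1-0.013)^336 ≈ 0.987681 ≈ 98.77%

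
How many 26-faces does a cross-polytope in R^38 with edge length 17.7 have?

Number of 26-faces = 2^(26+1) · C(38,26+1) = 134217728 · 1203322288 = 161507183547121664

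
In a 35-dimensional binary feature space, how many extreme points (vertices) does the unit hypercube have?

Number of vertices = 2^35 = 34359738368.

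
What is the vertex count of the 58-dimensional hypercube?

The 58-cube has 2^58 = 288230376151711744 vertices.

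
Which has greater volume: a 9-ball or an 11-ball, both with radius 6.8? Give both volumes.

V_9(6.8) ≈ 1.02541e+08. V_11(6.8) ≈ 2.70834e+09. The 11-ball is larger.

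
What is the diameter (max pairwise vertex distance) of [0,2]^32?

d = √(2² + 2² + ... + 2²) [32 terms] = √(32·2²) = 2√32 ≈ 11.3137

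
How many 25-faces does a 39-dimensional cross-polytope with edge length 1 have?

Each 25-face is the convex hull of 26 vertices, one chosen as ±e_i from each of 26 distinct axes: 2^26·C(39,26) = 545086744471535616.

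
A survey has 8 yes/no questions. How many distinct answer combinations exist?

The 8-cube has 2^8 = 256 vertices.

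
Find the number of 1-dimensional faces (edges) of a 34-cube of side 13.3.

The 34-cube has n·2^(n-1) = 34·2^33 = 34·8589934592 = 292057776128 edges.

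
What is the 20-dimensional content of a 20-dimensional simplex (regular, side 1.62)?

For a regular n-simplex with edge a, V = (a^n / n!)·√((n+1)/2^n). With a=1.62, n=20: V ≈ 2.85092e-17.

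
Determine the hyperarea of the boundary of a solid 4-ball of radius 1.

S_4(1) = 2·π^(4/2)·(1)^3 / Γ(4/2) = 2·π^2 ≈ 19.7392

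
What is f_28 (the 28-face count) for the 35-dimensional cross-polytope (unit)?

Each 28-face is the convex hull of 29 vertices, one chosen as ±e_i from each of 29 distinct axes: 2^29·C(35,29) = 871427389521920.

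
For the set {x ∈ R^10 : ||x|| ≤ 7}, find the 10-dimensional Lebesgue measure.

V = 282475249·π^5/120 ≈ 7.20358e+08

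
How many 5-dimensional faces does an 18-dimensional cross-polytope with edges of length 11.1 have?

Number of 5-faces = 2^(5+1) · C(18,5+1) = 64 · 18564 = 1188096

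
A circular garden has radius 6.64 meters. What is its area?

The n-ball volume is π^(n/2)·r^n/Γ(n/2+1). With n=2, r=6.64: V ≈ 138.512.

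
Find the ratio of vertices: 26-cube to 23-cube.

The 26-cube has 2^26 = 67108864 vertices. The 23-cube has 2^23 = 8388608 vertices. Ratio: 67108864/8388608 = 8.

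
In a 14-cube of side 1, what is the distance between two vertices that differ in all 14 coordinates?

d = √(1² + 1² + ... + 1²) [14 terms] = √(14·1²) = 1√14 ≈ 3.74166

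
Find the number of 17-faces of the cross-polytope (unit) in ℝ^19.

Number of 17-faces = 2^(17+1) · C(19,17+1) = 262144 · 19 = 4980736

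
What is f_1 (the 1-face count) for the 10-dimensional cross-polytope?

Number of 1-faces = 2^(1+1) · C(10,1+1) = 4 · 45 = 180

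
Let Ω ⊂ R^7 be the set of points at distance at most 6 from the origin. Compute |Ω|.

V_7(6) = π^(7/2) · (6)^7 / Γ(7/2 + 1) = 1492992·π^3/35 ≈ 1.32263e+06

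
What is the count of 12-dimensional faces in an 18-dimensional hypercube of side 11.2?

An n-cube has C(n,k)·2^(n-k) k-faces. Here C(18,12)·2^6 = 18564·64 = 1188096.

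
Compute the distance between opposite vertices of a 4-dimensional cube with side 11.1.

Diagonal = √4 · 11.1 = 22.2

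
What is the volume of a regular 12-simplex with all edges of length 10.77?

V_12 = √(13) · 10.77^12 / (12! · 2^(12/2)) ≈ 286.446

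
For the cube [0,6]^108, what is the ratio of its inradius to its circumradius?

r_in = 6/2 (half the side); r_out = 6√108/2 (half the diagonal). Ratio = 1/√108 ≈ 0.096225.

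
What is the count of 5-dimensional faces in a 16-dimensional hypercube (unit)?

f_5(16-cube) = (16 choose 5) · 2^11 = 8945664.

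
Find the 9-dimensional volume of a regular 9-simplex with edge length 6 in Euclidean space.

V_9 = √(10) · 6^9 / (9! · 2^(9/2)) ≈ 3.88118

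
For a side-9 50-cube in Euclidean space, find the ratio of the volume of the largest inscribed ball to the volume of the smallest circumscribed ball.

Volume scales as r^n, and r_in/r_out = 1/√50, giving (1/√50)^50 ≈ 3.35544e-43.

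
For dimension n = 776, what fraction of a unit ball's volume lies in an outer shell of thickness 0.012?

1 - (1-0.012)^776 ≈ 0.999915 ≈ 99.9915%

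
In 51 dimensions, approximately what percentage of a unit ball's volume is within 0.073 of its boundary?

1 - (1-0.073)^51 ≈ 0.979056 ≈ 97.91%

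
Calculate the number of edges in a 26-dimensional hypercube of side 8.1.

Number of 1-faces = C(26,1)·2^(26-1) = 26·33554432 = 872415232.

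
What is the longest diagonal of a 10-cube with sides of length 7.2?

||(7.2,7.2,...,7.2)|| = √(10)·7.2 ≈ 22.7684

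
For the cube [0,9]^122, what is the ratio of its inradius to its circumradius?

For an n-cube of any side s, the inradius is s/2 and the circumradius is s√n/2, so the ratio is 1/√122 ≈ 0.0905357.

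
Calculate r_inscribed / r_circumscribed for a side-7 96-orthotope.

For an n-cube of any side s, the inradius is s/2 and the circumradius is s√n/2, so the ratio is 1/√96 ≈ 0.102062.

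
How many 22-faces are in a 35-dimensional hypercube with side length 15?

Choose 22 of 35 axes to span the face (C(35,22) = 1476337800 ways), then fix each of the remaining 13 coordinates at one of its two extreme values (2^13 = 8192 ways): 1476337800·8192 = 12094159257600.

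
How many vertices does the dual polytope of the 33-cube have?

Number of vertices = 2n = 66.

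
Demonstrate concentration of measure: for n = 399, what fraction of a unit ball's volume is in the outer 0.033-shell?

1 - (1-0.033)^399 ≈ 0.9999984683 ≈ 99.999847%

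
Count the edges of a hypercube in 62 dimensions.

Each of the 2^62 = 4611686018427387904 vertices has degree 62; total edges = 62·2^62/2 = 142962266571249025024.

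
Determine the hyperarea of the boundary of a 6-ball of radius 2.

The surface area of an n-ball is 2π^(n/2) r^(n-1) / Γ(n/2). For n=6, r=2: 32·π^3 ≈ 992.201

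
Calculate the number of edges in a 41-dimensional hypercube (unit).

An n-cube has n·2^(n-1) edges. With n = 41: 41·1099511627776 = 45079976738816.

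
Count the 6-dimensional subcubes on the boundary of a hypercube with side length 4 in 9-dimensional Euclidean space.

An n-cube has C(n,k)·2^(n-k) k-faces. Here C(9,6)·2^3 = 84·8 = 672.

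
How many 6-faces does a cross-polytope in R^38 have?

An n-cross-polytope has 2^(k+1)·C(n,k+1) k-faces. Here 2^7·C(38,7) = 128·12620256 = 1615392768.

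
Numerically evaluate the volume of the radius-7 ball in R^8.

The n-ball volume is π^(n/2)·r^n/Γ(n/2+1). With n=8, r=7: V = 5764801·π^4/24 ≈ 2.33977e+07.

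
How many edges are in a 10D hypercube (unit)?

An n-cube has C(n,k)·2^(n-k) k-faces. Here C(10,1)·2^9 = 10·512 = 5120.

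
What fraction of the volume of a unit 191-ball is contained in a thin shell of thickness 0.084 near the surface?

1 - (1-0.084)^191 ≈ 0.9999999473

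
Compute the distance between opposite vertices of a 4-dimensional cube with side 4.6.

The space diagonal of an n-cube of side s is s√n. Here 4.6·√4 = 9.2.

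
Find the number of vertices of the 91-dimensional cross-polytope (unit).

Number of vertices = 2n = 182.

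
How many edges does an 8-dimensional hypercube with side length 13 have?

Each of the 2^8 = 256 vertices has degree 8; total edges = 8·2^8/2 = 1024.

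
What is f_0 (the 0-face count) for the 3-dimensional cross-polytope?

Each 0-face is the convex hull of 1 vertex, one chosen as ±e_i from each of 1 distinct axis: 2^1·C(3,1) = 6.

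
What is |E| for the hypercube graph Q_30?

Each of the 2^30 = 1073741824 vertices has degree 30; total edges = 30·2^30/2 = 16106127360.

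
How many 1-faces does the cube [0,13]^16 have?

An n-cube has n·2^(n-1) edges. With n = 16: 16·32768 = 524288.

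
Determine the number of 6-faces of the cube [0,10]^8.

f_6(8-cube) = (8 choose 6) · 2^2 = 112.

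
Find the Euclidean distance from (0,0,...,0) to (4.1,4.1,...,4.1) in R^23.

Diagonal = √23 · 4.1 ≈ 19.6629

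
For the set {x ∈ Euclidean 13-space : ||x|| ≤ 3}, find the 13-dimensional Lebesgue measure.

Volume = π^{13/2}·(3)^13/Γ(15/2) = 7558272·π^6/5005 ≈ 1.45184e+06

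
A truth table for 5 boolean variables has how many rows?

The 5-cube has 2^5 = 32 vertices.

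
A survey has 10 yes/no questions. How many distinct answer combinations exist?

Number of vertices = 2^10 = 1024.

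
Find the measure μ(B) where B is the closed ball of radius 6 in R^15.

V_15(6) = π^(15/2) · (6)^15 / Γ(15/2 + 1) = 1486016741376·π^7/25025 ≈ 1.79349e+11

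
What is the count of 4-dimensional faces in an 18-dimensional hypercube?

An n-cube has C(n,k)·2^(n-k) k-faces. Here C(18,4)·2^14 = 3060·16384 = 50135040.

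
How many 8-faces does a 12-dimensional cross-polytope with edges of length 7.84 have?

An n-cross-polytope has 2^(k+1)·C(n,k+1) k-faces. Here 2^9·C(12,9) = 512·220 = 112640.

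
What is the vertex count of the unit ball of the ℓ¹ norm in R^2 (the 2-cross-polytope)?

An n-cross-polytope has 2n vertices; here n = 2, giving 4.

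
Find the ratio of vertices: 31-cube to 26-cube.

The 31-cube has 2^31 = 2147483648 vertices. The 26-cube has 2^26 = 67108864 vertices. Ratio: 2147483648/67108864 = 32.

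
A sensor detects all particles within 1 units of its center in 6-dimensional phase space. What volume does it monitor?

V_6(1) = π^(6/2) · (1)^6 / Γ(6/2 + 1) = π^3/6 ≈ 5.16771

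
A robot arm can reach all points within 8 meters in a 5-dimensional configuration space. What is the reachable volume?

V_5(8) = π^(5/2) · (8)^5 / Γ(5/2 + 1) = 262144·π^2/15 ≈ 172484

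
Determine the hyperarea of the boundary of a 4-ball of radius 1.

S_4(1) = 2·π^(4/2)·(1)^3 / Γ(4/2) = 2·π^2 ≈ 19.7392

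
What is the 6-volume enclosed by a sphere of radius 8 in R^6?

The n-ball volume is π^(n/2)·r^n/Γ(n/2+1). With n=6, r=8: V = 131072·π^3/3 ≈ 1.35468e+06.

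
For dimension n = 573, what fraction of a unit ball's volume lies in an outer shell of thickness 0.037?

1 - (1-0.037)^573 ≈ 1 - 4.148e-10 ≈ (100 - 4.15e-08)%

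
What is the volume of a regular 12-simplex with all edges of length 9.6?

V = (9.6^12 / 12!) · √((12+1) / 2^12) ≈ 72.0625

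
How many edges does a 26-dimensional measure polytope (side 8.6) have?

Number of 1-faces = C(26,1)·2^(26-1) = 26·33554432 = 872415232.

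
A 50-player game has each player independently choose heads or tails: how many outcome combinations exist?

An n-cube has 2^n vertices; for n = 50 that is 2^50 = 1125899906842624.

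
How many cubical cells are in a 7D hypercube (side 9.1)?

Number of 3-faces = C(7,3) · 2^(7-3) = 35 · 16 = 560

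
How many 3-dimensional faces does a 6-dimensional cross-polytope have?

Each 3-face is the convex hull of 4 vertices, one chosen as ±e_i from each of 4 distinct axes: 2^4·C(6,4) = 240.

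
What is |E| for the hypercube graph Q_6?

Each of the 2^6 = 64 vertices has degree 6; total edges = 6·2^6/2 = 192.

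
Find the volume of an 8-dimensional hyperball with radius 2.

Volume = π^{8/2}·(2)^8/Γ(5) = 32·π^4/3 ≈ 1039.03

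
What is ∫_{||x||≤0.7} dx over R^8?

V_8(0.7) = π^(8/2) · (0.7)^8 / Γ(8/2 + 1) ≈ 0.233977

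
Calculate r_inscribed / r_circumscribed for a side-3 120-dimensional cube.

r_in = 3/2 (half the side); r_out = 3√120/2 (half the diagonal). Ratio = 1/√120 ≈ 0.0912871.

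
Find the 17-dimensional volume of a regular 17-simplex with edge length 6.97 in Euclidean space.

For a regular n-simplex with edge a, V = (a^n / n!)·√((n+1)/2^n). With a=6.97, n=17: V ≈ 0.00712476.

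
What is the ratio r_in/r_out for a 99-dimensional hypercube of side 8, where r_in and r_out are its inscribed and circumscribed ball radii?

For an n-cube of any side s, the inradius is s/2 and the circumradius is s√n/2, so the ratio is 1/√99 ≈ 0.100504.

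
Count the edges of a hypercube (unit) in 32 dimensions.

An n-cube has n·2^(n-1) edges. With n = 32: 32·2147483648 = 68719476736.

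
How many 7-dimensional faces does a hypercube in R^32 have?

f_7(32-cube) = (32 choose 7) · 2^25 = 112939386273792.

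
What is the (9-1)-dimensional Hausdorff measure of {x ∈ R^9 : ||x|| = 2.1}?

The surface area of an n-ball is 2π^(n/2) r^(n-1) / Γ(n/2). For n=9, r=2.1: 11228.3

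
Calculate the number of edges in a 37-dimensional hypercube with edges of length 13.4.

An n-cube has n·2^(n-1) edges. With n = 37: 37·68719476736 = 2542620639232.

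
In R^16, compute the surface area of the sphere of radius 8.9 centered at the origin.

S_16(8.9) = 2·π^(16/2)·(8.9)^15 / Γ(16/2) ≈ 6.55614e+14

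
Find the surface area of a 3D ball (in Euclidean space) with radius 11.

S = n·V_n(r)/r = 3·V_3(11)/11 (volume-to-surface relation), giving 4πr² = 4π·(11)² ≈ 1520.53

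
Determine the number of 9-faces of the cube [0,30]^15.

f_9(15-cube) = (15 choose 9) · 2^6 = 320320.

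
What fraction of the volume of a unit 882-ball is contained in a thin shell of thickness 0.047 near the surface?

V(inner)/V(outer) = ((1-0.047)/1)^882 ≈ 3.63e-19, so the shell fraction is 1 - 3.63e-19.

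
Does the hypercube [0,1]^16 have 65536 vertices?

True. The 16-cube has 2^16 = 65536 vertices.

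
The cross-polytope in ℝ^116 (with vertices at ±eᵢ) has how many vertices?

An n-cross-polytope has 2n vertices; here n = 116, giving 232.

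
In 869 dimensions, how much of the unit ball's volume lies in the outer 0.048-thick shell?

1 - (1-0.048)^869 ≈ 1 - 2.726e-19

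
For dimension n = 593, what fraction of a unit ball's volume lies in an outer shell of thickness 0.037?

1 - (1-0.037)^593 ≈ 1 - 1.952e-10 ≈ (100 - 1.95e-08)%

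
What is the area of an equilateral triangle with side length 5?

Area = (√3/4) · 5² = 10.8253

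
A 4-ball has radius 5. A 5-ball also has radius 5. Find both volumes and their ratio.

V_4(5) ≈ 3084.25. V_5(5) ≈ 16449.3. Ratio V_4/V_5 ≈ 0.1875.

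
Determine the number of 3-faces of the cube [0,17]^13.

An n-cube has C(n,k)·2^(n-k) k-faces. Here C(13,3)·2^10 = 286·1024 = 292864.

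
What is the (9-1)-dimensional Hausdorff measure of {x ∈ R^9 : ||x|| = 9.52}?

S = n·V_n(r)/r = 9·V_9(9.52)/9.52 (volume-to-surface relation), giving 2.00288e+09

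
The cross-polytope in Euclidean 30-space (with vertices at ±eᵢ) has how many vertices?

Number of vertices = 2n = 60.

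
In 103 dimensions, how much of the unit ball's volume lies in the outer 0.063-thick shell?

V(inner)/V(outer) = ((1-0.063)/1)^103 ≈ 0.001228, so the shell fraction is 0.998772.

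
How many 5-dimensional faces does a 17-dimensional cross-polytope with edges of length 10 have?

An n-cross-polytope has 2^(k+1)·C(n,k+1) k-faces. Here 2^6·C(17,6) = 64·12376 = 792064.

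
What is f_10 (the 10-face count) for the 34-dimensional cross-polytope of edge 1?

Number of 10-faces = 2^(10+1) · C(34,10+1) = 2048 · 286097760 = 585928212480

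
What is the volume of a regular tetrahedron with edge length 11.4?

Volume = (√2/12) · 11.4³ = 174.602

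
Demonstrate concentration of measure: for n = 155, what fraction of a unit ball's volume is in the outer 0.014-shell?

1 - (1-0.014)^155 ≈ 0.88756 ≈ 88.76%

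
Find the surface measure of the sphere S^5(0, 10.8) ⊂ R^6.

|∂B_6(10.8)| ≈ 4.55584e+06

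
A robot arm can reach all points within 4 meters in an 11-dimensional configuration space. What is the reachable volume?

The n-ball volume is π^(n/2)·r^n/Γ(n/2+1). With n=11, r=4: V = 268435456·π^5/10395 ≈ 7.9025e+06.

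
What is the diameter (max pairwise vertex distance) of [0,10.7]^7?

Diagonal = √7 · 10.7 ≈ 28.3095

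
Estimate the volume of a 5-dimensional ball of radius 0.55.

Volume = π^{5/2}·(0.55)^5/Γ(7/2) ≈ 0.264918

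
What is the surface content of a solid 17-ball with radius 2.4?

|∂B_17(2.4)| ≈ 2.90395e+06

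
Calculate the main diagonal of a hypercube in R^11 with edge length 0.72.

||(0.72,0.72,...,0.72)|| = √(11)·0.72 ≈ 2.38797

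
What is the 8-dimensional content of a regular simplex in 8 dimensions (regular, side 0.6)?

For a regular n-simplex with edge a, V = (a^n / n!)·√((n+1)/2^n). With a=0.6, n=8: V ≈ 7.81071e-08.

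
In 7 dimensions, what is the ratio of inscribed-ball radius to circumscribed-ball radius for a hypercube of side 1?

Ratio = (s/2)/(s√7/2) = 7^(-1/2) ≈ 0.377964.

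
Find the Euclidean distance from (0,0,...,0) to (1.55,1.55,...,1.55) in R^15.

||(1.55,1.55,...,1.55)|| = √(15)·1.55 ≈ 6.00312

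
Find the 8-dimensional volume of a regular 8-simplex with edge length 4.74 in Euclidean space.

For a regular n-simplex with edge a, V = (a^n / n!)·√((n+1)/2^n). With a=4.74, n=8: V ≈ 1.18497.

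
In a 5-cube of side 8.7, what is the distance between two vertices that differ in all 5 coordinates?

The space diagonal of an n-cube of side s is s√n. Here 8.7·√5 ≈ 19.4538.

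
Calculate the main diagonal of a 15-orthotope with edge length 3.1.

Diagonal = √15 · 3.1 ≈ 12.0062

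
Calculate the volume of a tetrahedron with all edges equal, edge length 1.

Volume = (√2/12) · 1³ = 0.117851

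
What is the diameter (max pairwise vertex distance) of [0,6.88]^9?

The space diagonal of an n-cube of side s is s√n. Here 6.88·√9 = 20.64.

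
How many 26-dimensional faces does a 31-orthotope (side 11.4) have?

f_26(31-cube) = (31 choose 26) · 2^5 = 5437152.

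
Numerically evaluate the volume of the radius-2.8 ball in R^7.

The n-ball volume is π^(n/2)·r^n/Γ(n/2+1). With n=7, r=2.8: V ≈ 6375.09.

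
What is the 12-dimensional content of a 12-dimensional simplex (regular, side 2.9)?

Volume = 2.9^12 · √(13/2^12) / 12! ≈ 4.16132e-05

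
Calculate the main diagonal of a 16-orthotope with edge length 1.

d = √(1² + 1² + ... + 1²) [16 terms] = √(16·1²) = 1√16 = 4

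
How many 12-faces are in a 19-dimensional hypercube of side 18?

Number of 12-faces = C(19,12) · 2^(19-12) = 50388 · 128 = 6449664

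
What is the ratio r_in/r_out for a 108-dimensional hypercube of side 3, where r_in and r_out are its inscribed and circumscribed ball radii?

r_in / r_out = (3/2) / (3√108/2) = 1/√108 ≈ 0.096225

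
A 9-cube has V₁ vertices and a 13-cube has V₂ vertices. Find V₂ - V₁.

V₁ = 2^9 = 512. V₂ = 2^13 = 8192. V₂ - V₁ = 7680.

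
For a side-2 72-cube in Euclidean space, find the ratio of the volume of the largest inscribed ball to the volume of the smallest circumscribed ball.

V_in / V_out = (r_in/r_out)^72 = (1/√72)^72 = 72^(-72/2) ≈ 1.36782e-67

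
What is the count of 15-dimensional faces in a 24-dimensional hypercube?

Choose 15 of 24 axes to span the face (C(24,15) = 1307504 ways), then fix each of the remaining 9 coordinates at one of its two extreme values (2^9 = 512 ways): 1307504·512 = 669442048.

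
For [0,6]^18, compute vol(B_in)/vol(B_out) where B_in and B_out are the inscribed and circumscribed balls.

The radii are 6/2 and 6√18/2, so the volume ratio is (1/√18)^18 = 18^{-18/2} ≈ 5.04136e-12.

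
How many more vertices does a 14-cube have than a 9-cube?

The 14-cube has 2^14 = 16384 vertices. The 9-cube has 2^9 = 512 vertices. Difference: 16384 - 512 = 15872.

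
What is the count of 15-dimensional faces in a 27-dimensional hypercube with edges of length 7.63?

Number of 15-faces = C(27,15) · 2^(27-15) = 17383860 · 4096 = 71204290560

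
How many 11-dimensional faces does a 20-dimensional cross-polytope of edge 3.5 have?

Number of 11-faces = 2^(11+1) · C(20,11+1) = 4096 · 125970 = 515973120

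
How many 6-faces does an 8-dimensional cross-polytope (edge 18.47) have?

Number of 6-faces = 2^(6+1) · C(8,6+1) = 128 · 8 = 1024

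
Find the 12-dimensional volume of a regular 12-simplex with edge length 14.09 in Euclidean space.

For a regular n-simplex with edge a, V = (a^n / n!)·√((n+1)/2^n). With a=14.09, n=12: V ≈ 7200.9.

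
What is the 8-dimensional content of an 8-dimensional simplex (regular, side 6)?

V_8 = √(9) · 6^8 / (8! · 2^(8/2)) ≈ 7.81071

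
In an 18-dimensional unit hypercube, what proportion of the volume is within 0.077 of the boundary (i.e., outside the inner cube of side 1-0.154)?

1 - (1 - 2·0.077)^18 = 1 - 0.846^18 ≈ 0.95072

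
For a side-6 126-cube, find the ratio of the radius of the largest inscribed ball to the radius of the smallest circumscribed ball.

Ratio = (s/2)/(s√126/2) = 126^(-1/2) ≈ 0.0890871.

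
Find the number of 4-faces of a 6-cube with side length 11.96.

An n-cube has C(n,k)·2^(n-k) k-faces. Here C(6,4)·2^2 = 15·4 = 60.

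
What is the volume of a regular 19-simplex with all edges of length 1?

V = (1^19 / 19!) · √((19+1) / 2^19) ≈ 5.07733e-20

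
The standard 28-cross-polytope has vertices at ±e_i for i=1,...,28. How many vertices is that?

Number of vertices = 2n = 56.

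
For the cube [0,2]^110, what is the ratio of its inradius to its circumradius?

For an n-cube of any side s, the inradius is s/2 and the circumradius is s√n/2, so the ratio is 1/√110 ≈ 0.0953463.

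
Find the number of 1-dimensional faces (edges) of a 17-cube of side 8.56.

Each of the 2^17 = 131072 vertices has degree 17; total edges = 17·2^17/2 = 1114112.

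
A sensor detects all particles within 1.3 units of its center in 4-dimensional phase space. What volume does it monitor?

Volume = π^{4/2}·(1.3)^4/Γ(3) ≈ 14.0943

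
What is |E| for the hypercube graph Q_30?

Each of the 2^30 = 1073741824 vertices has degree 30; total edges = 30·2^30/2 = 16106127360.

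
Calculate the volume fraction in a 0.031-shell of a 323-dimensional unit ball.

1 - (1-0.031)^323 ≈ 0.999962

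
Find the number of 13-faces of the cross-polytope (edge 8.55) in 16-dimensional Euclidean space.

Number of 13-faces = 2^(13+1) · C(16,13+1) = 16384 · 120 = 1966080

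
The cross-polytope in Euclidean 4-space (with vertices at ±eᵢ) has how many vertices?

The 4-dimensional cross-polytope has 2n = 2·4 = 8 vertices.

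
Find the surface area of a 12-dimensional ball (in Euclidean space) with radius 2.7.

|∂B_12(2.7)| ≈ 890737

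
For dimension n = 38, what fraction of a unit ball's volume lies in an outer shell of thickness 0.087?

1 - (1-0.087)^38 ≈ 0.968531 ≈ 96.85%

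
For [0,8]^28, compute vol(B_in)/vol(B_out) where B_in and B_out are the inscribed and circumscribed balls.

V_in / V_out = (r_in/r_out)^28 = (1/√28)^28 = 28^(-28/2) ≈ 5.49272e-21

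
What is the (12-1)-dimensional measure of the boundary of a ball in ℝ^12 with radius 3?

S = n·V_n(r)/r = 12·V_12(3)/3 (volume-to-surface relation), giving 59049·π^6/20 ≈ 2.83845e+06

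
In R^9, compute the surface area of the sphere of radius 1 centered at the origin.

|∂B_9(1)| = 32·π^4/105 ≈ 29.6866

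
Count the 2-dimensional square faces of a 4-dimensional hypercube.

An n-cube has C(n,k)·2^(n-k) k-faces. Here C(4,2)·2^2 = 6·4 = 24.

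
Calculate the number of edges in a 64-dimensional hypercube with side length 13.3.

Each of the 2^64 = 18446744073709551616 vertices has degree 64; total edges = 64·2^64/2 = 590295810358705651712.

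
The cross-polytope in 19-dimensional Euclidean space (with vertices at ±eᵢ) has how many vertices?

The 19-dimensional cross-polytope has 2n = 2·19 = 38 vertices.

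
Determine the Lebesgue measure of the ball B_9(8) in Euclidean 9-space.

V = 4294967296·π^4/945 ≈ 4.42718e+08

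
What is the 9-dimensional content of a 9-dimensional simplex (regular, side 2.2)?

For a regular n-simplex with edge a, V = (a^n / n!)·√((n+1)/2^n). With a=2.2, n=9: V ≈ 0.00046495.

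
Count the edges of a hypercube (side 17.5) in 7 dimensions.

The 7-cube has n·2^(n-1) = 7·2^6 = 7·64 = 448 edges.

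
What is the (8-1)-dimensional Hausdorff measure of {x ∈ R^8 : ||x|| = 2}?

S = n·V_n(r)/r = 8·V_8(2)/2 (volume-to-surface relation), giving 128·π^4/3 ≈ 4156.12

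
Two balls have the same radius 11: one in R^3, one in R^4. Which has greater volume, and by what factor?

V_3(11) ≈ 5575.28, V_4(11) ≈ 72250.4. The 4-ball is larger by a factor of 12.96.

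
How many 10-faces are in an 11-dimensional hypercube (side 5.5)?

Number of 10-faces = C(11,10) · 2^(11-10) = 11 · 2 = 22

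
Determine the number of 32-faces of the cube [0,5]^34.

Choose 32 of 34 axes to span the face (C(34,32) = 561 ways), then fix each of the remaining 2 coordinates at one of its two extreme values (2^2 = 4 ways): 561·4 = 2244.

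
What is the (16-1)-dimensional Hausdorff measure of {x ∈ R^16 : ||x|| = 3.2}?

S = n·V_n(r)/r = 16·V_16(3.2)/3.2 (volume-to-surface relation), giving 1.42249e+08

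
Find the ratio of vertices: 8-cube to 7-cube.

The 8-cube has 2^8 = 256 vertices. The 7-cube has 2^7 = 128 vertices. Ratio: 256/128 = 2.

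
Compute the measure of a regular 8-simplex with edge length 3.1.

V_8 = √(9) · 3.1^8 / (8! · 2^(8/2)) ≈ 0.039662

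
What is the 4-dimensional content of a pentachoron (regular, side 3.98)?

V_4 = √(5) · 3.98^4 / (4! · 2^(4/2)) ≈ 5.84448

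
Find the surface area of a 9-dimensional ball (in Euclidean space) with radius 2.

S = n·V_n(r)/r = 9·V_9(2)/2 (volume-to-surface relation), giving 8192·π^4/105 ≈ 7599.76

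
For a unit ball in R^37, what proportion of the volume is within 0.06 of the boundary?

Shell fraction = 1 - (1-0.06)^37 ≈ 0.898672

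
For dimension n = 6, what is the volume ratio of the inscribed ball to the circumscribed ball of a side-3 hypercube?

V_in/V_out = n^(-n/2) = 6^(-6/2) ≈ 0.00462963.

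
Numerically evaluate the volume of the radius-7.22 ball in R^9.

The n-ball volume is π^(n/2)·r^n/Γ(n/2+1). With n=9, r=7.22: V ≈ 1.75854e+08.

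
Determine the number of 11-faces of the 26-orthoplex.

f_11(26-orthoplex) = 2^12 · (26 choose 12) = 39557939200.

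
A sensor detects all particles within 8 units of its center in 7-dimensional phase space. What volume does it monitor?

Volume = π^{7/2}·(8)^7/Γ(9/2) = 33554432·π^3/105 ≈ 9.90855e+06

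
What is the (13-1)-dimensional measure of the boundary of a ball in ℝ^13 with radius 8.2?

S_13(8.2) = 2·π^(13/2)·(8.2)^12 / Γ(13/2) ≈ 1.09408e+12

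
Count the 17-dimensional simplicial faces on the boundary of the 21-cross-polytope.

Each 17-face is the convex hull of 18 vertices, one chosen as ±e_i from each of 18 distinct axes: 2^18·C(21,18) = 348651520.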